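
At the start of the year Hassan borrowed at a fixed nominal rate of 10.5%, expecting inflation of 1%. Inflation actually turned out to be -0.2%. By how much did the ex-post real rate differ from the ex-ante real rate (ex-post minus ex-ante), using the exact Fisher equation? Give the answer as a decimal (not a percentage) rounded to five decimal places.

Ex-ante: (1 + 0.1050)/(1 + 0.0100) − 1 = 9.405941%
Ex-post: (1 + 0.1050)/(1 − 0.0020) − 1 = 10.721443%
Difference (ex-post − ex-ante) = 1.315502% → 0.01316.

0.01316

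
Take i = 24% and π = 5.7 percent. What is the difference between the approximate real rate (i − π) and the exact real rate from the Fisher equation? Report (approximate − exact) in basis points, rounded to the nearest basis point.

99 basis points

Approximate: r ≈ 24.000% − 5.700% = 18.3000%
Exact: (1 + 0.2400)/(1 + 0.0570) − 1 = 17.3132%
Error = 18.3000% − 17.3132% = 0.9868% → 99 basis points.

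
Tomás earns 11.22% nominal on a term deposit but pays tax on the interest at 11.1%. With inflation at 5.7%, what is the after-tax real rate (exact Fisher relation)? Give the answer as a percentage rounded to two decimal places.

After-tax nominal return = 11.22% × (1 − 0.111) = 9.97458%.
1 + r = 1.0997458 / 1.05700 = 1.040441
After-tax real rate = 1.040441 − 1 → 4.04%.

4.04%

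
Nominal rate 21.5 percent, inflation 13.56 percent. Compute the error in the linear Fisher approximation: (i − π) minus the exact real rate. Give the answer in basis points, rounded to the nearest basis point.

Approximate: r ≈ 21.500% − 13.560% = 7.9400%
Exact: (1 + 0.2150)/(1 + 0.1356) − 1 = 6.9919%
Error = 7.9400% − 6.9919% = 0.9481% → 95 basis points.

95 basis points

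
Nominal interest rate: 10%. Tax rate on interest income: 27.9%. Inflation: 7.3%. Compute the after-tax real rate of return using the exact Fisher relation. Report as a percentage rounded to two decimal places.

After-tax nominal return = 10% × (1 − 0.279) = 7.2100%.
1 + r = 1.07210 / 1.07300 = 0.999161
After-tax real rate = 0.999161 − 1 → -0.08%.

-0.08%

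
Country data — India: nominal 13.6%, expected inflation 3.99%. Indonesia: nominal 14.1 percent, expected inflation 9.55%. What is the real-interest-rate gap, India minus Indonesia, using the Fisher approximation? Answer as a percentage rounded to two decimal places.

5.06%

India: 13.6% − 3.99% = 9.610%
Indonesia: 14.1% − 9.55% = 4.550%
Differential = 5.060% → 5.06%.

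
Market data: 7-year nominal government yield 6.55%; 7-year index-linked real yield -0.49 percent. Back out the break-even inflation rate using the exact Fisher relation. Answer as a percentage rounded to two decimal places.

7.07%

(1 + π) = (1 + i)/(1 + r) = 1.06550 / 0.99510 = 1.070747
Break-even inflation = 1.070747 − 1 → 7.07%.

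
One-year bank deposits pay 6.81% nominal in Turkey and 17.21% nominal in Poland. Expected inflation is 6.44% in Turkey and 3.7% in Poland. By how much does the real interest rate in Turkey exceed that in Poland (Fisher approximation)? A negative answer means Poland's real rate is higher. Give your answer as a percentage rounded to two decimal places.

Turkey: 6.81% − 6.44% = 0.370%
Poland: 17.21% − 3.7% = 13.510%
Differential = -13.140% → -13.14%.

-13.14%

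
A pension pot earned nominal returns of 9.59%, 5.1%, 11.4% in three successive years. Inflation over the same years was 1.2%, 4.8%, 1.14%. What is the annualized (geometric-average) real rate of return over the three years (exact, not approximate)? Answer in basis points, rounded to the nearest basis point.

615 basis points

Compound the nominal returns: 1.0959 × 1.0510 × 1.1140 = 1.28309506.
Compound inflation: 1.0120 × 1.0480 × 1.0114 = 1.07266657.
Deflate: 1.28309506 / 1.07266657 = 1.19617326.
Annualized real rate = 1.19617326^(1/3) − 1 = 6.1528% → 615 basis points.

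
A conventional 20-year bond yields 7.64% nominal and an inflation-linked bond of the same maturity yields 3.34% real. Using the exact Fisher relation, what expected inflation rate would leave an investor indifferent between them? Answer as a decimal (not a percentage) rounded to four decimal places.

(1 + π) = (1 + i)/(1 + r) = 1.07640 / 1.03340 = 1.041610
Break-even inflation = 1.041610 − 1 → 0.0416.

0.0416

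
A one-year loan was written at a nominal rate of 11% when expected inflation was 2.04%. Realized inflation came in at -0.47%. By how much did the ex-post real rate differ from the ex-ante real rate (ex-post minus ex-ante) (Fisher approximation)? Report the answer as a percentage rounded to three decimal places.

Ex-ante: 11% − 2.04% = 8.960%
Ex-post: 11% − (-0.47%) = 11.470%
Difference (ex-post − ex-ante) = 2.5100% → 2.510%.

2.510%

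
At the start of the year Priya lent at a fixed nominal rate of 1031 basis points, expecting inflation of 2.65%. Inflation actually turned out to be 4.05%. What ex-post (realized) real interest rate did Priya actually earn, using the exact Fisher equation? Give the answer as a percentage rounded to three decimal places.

6.016%

Ex-post: (1 + 0.1031)/(1 + 0.0405) − 1 = 6.0163%
So the realized real rate is 6.016%.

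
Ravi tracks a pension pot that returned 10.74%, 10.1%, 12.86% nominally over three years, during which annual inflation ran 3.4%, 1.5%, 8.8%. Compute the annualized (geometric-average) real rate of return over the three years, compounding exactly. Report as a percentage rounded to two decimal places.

Nominal growth factor = 1.1074 × 1.1010 × 1.1286 = 1.37604262
Price-level growth factor = 1.0340 × 1.0150 × 1.0880 = 1.14186688
Real growth factor = 1.37604262 / 1.14186688 = 1.20508147
Annualized real rate = 1.20508147^(1/3) − 1 = 6.4156% → 6.42%.

6.42%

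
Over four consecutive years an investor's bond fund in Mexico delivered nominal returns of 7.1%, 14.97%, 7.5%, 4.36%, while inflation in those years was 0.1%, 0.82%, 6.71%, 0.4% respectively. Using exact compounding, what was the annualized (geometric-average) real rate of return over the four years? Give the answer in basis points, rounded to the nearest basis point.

Nominal growth factor = 1.0710 × 1.1497 × 1.0750 × 1.0436 = 1.38139073
Price-level growth factor = 1.0010 × 1.0082 × 1.0671 × 1.0040 = 1.08123377
Real growth factor = 1.38139073 / 1.08123377 = 1.27760597
Annualized real rate = 1.27760597^(1/4) − 1 = 6.3161% → 632 basis points.

632 basis points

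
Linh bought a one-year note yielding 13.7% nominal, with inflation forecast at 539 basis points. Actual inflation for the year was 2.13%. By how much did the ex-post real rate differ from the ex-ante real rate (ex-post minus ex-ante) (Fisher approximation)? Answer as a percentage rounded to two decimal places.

Ex-ante: 13.7% − 5.39% = 8.310%
Ex-post: 13.7% − 2.13% = 11.570%
Difference (ex-post − ex-ante) = 3.2600% → 3.26%.

3.26%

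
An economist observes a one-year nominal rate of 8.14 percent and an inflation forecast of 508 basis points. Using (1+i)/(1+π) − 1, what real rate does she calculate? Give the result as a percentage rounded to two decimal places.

1 + r = 1.08140 / 1.05080 = 1.029121
r = 1.029121 − 1 = 2.9121%, i.e. 2.91%.

2.91%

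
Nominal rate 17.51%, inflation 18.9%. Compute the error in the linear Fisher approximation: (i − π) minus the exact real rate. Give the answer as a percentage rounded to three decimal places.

Approximate: r ≈ 17.510% − 18.900% = -1.3900%
Exact: (1 + 0.1751)/(1 + 0.1890) − 1 = -1.1690%
Error = -1.3900% − (-1.1690%) = -0.2210% → -0.221%.

-0.221%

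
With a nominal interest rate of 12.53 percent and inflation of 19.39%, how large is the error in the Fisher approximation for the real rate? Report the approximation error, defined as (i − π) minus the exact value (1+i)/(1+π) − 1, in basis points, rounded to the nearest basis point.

Approximate: r ≈ 12.530% − 19.390% = -6.8600%
Exact: (1 + 0.1253)/(1 + 0.1939) − 1 = -5.7459%
Error = -6.8600% − (-5.7459%) = -1.1141% → -111 basis points.

-111 basis points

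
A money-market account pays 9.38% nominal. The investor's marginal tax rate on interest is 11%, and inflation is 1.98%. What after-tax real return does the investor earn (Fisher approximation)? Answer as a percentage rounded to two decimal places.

After-tax nominal return = 9.38% × (1 − 0.11) = 8.3482%.
r ≈ 8.3482% − 1.98% → 6.37%.

6.37%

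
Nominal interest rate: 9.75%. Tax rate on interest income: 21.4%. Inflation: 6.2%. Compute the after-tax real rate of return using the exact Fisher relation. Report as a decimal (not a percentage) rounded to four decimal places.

0.0138

After-tax nominal return = 9.75% × (1 − 0.214) = 7.6635%.
1 + r = 1.076635 / 1.06200 = 1.013781
After-tax real rate = 1.013781 − 1 → 0.0138.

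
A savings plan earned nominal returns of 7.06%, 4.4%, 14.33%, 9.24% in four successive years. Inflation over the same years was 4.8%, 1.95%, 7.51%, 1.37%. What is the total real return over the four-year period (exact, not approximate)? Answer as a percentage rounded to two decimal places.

19.88%

Nominal growth factor = 1.0706 × 1.0440 × 1.1433 × 1.0924 = 1.395949
Price-level growth factor = 1.0480 × 1.0195 × 1.0751 × 1.0137 = 1.164412
Real growth factor = 1.395949 / 1.164412 = 1.198844
Total real return = 1.198844 − 1 → 19.88%.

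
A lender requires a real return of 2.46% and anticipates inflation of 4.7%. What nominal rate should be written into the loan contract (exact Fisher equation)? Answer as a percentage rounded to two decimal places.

(1 + i) = (1 + r)(1 + π) = 1.02460 × 1.04700 = 1.0727562
i = 1.0727562 − 1, so the required nominal rate is 7.28%.

7.28%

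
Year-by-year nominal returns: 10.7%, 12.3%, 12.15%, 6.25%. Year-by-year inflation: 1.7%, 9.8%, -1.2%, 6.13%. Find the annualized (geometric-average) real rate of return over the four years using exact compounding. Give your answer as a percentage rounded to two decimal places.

6.06%

Nominal growth factor = 1.1070 × 1.1230 × 1.1215 × 1.0625 = 1.48134288
Price-level growth factor = 1.0170 × 1.0980 × 0.9880 × 1.0613 = 1.17089621
Real growth factor = 1.48134288 / 1.17089621 = 1.26513594
Annualized real rate = 1.26513594^(1/4) − 1 = 6.0558% → 6.06%.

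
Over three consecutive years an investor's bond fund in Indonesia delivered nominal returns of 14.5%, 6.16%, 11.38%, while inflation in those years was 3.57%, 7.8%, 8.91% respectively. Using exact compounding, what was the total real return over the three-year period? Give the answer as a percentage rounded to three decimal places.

11.340%

Compound the nominal returns: 1.1450 × 1.0616 × 1.1138 = 1.3538595.
Compound inflation: 1.0357 × 1.0780 × 1.0891 = 1.2159634.
Deflate: 1.3538595 / 1.2159634 = 1.1134049.
Total real return = 1.1134049 − 1 → 11.340%.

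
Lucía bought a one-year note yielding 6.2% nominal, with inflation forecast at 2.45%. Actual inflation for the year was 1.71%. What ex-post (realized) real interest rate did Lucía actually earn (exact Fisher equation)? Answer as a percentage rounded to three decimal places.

Ex-post: (1 + 0.0620)/(1 + 0.0171) − 1 = 4.41451%
So the realized real rate is 4.415%.

4.415%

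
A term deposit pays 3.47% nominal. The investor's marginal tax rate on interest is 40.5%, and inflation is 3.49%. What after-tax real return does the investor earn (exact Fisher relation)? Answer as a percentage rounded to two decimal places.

After-tax nominal return = 3.47% × (1 − 0.405) = 2.06465%.
1 + r = 1.0206465 / 1.03490 = 0.986227
After-tax real rate = 0.986227 − 1 → -1.38%.

-1.38%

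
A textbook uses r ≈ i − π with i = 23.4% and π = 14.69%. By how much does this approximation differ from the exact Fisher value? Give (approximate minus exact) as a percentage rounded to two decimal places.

1.12%

Approximate: r ≈ 23.400% − 14.690% = 8.7100%
Exact: (1 + 0.2340)/(1 + 0.1469) − 1 = 7.5944%
Error = 8.7100% − 7.5944% = 1.1156% → 1.12%.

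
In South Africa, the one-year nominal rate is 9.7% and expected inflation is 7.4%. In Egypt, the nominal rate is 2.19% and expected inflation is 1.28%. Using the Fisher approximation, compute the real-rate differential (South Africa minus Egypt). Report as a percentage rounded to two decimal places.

South Africa: 9.7% − 7.4% = 2.300%
Egypt: 2.19% − 1.28% = 0.910%
Differential = 1.390% → 1.39%.

1.39%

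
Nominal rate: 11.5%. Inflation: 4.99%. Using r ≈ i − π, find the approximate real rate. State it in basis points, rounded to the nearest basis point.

651 basis points

r ≈ i − π = 11.5% − 4.99% = 651 basis points.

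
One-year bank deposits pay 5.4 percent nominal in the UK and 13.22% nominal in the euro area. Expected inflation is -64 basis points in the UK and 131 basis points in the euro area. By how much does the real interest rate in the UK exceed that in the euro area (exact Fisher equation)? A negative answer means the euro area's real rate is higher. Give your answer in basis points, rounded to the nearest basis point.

The UK: (1 + 0.0540)/(1 − 0.0064) − 1 = 6.0789%
The euro area: (1 + 0.1322)/(1 + 0.0131) − 1 = 11.7560%
Differential = 6.0789% − 11.7560% = -5.6771% → -568 basis points.

-568 basis points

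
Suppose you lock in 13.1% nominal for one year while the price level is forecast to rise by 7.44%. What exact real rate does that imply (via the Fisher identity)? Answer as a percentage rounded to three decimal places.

1 + r = 1.13100 / 1.07440 = 1.052681
r = 1.052681 − 1 = 5.2681%, i.e. 5.268%.

5.268%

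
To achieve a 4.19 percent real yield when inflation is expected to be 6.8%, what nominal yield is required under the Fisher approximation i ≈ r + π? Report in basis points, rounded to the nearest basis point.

1099 basis points

i ≈ r + π = 4.19% + 6.8% = 1099 basis points.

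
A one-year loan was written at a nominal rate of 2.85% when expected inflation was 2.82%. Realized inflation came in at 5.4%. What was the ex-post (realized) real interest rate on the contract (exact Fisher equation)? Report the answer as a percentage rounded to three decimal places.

-2.419%

Ex-post: (1 + 0.0285)/(1 + 0.0540) − 1 = -2.4194%
So the realized real rate is -2.419%.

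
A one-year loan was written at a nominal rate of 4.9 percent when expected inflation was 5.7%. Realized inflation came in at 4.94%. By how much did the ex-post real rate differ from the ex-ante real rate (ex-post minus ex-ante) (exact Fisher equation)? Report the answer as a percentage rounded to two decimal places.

Ex-ante: (1 + 0.0490)/(1 + 0.0570) − 1 = -0.7569%
Ex-post: (1 + 0.0490)/(1 + 0.0494) − 1 = -0.0381%
Difference (ex-post − ex-ante) = 0.7187% → 0.72%.

0.72%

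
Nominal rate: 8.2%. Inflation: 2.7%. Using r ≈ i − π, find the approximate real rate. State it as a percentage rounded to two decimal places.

r ≈ i − π = 8.2% − 2.7% = 5.50%.

5.50%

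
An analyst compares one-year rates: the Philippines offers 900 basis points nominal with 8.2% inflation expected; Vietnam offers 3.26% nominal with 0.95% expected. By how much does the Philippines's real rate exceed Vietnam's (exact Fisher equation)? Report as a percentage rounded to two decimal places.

The Philippines: (1 + 0.0900)/(1 + 0.0820) − 1 = 0.7394%
Vietnam: (1 + 0.0326)/(1 + 0.0095) − 1 = 2.2883%
Differential = 0.7394% − 2.2883% = -1.5489% → -1.55%.

-1.55%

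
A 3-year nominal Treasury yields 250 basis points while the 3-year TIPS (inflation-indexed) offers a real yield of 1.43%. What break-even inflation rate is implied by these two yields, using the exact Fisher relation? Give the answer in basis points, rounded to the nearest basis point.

(1 + π) = (1 + i)/(1 + r) = 1.02500 / 1.01430 = 1.010549
Break-even inflation = 1.010549 − 1 → 105 basis points.

105 basis points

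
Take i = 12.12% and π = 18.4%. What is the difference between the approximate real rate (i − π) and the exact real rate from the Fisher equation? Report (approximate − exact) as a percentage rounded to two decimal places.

Approximate: r ≈ 12.120% − 18.400% = -6.2800%
Exact: (1 + 0.1212)/(1 + 0.1840) − 1 = -5.3041%
Error = -6.2800% − (-5.3041%) = -0.9759% → -0.98%.

-0.98%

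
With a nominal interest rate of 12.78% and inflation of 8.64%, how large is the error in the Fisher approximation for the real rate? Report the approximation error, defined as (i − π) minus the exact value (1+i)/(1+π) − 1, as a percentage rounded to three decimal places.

Approximate: r ≈ 12.780% − 8.640% = 4.1400%
Exact: (1 + 0.1278)/(1 + 0.0864) − 1 = 3.8108%
Error = 4.1400% − 3.8108% = 0.3292% → 0.329%.

0.329%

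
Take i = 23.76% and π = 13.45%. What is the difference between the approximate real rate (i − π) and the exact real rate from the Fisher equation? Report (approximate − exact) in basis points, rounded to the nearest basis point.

122 basis points

Approximate: r ≈ 23.760% − 13.450% = 10.3100%
Exact: (1 + 0.2376)/(1 + 0.1345) − 1 = 9.0877%
Error = 10.3100% − 9.0877% = 1.2223% → 122 basis points.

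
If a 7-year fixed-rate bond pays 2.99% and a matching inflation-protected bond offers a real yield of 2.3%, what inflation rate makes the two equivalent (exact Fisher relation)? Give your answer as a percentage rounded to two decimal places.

(1 + π) = (1 + i)/(1 + r) = 1.02990 / 1.02300 = 1.006745
Break-even inflation = 1.006745 − 1 → 0.67%.

0.67%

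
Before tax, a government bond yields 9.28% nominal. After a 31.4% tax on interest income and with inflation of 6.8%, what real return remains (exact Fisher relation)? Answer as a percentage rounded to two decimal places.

After-tax nominal return = 9.28% × (1 − 0.314) = 6.36608%.
1 + r = 1.0636608 / 1.06800 = 0.995937
After-tax real rate = 0.995937 − 1 → -0.41%.

-0.41%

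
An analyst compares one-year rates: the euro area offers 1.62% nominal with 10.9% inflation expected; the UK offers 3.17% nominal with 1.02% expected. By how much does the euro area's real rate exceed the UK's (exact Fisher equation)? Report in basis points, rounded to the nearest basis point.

-1050 basis points

The euro area: (1 + 0.0162)/(1 + 0.1090) − 1 = -8.3679%
The UK: (1 + 0.0317)/(1 + 0.0102) − 1 = 2.1283%
Differential = -8.3679% − 2.1283% = -10.4962% → -1050 basis points.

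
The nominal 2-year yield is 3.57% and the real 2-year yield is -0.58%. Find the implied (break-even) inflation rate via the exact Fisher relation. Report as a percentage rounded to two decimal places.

(1 + π) = (1 + i)/(1 + r) = 1.03570 / 0.99420 = 1.041742
Break-even inflation = 1.041742 − 1 → 4.17%.

4.17%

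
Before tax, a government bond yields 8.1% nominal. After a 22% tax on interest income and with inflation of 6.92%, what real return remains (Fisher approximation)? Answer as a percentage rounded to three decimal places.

After-tax nominal return = 8.1% × (1 − 0.22) = 6.3180%.
r ≈ 6.3180% − 6.92% → -0.602%.

-0.602%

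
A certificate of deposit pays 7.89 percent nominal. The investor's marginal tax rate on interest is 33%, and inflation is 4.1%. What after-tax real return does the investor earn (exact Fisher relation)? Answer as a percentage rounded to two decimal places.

1.14%

After-tax nominal return = 7.89% × (1 − 0.33) = 5.2863%.
1 + r = 1.052863 / 1.04100 = 1.011396
After-tax real rate = 1.011396 − 1 → 1.14%.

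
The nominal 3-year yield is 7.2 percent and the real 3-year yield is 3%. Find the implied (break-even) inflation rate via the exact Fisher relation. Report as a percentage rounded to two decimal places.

4.08%

(1 + π) = (1 + i)/(1 + r) = 1.07200 / 1.03000 = 1.040777
Break-even inflation = 1.040777 − 1 → 4.08%.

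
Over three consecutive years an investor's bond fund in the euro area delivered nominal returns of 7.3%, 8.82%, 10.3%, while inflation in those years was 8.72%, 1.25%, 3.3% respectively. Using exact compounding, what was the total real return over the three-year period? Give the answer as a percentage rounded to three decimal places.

Compound the nominal returns: 1.0730 × 1.0882 × 1.1030 = 1.287905.
Compound inflation: 1.0872 × 1.0125 × 1.0330 = 1.137116.
Deflate: 1.287905 / 1.137116 = 1.132607.
Total real return = 1.132607 − 1 → 13.261%.

13.261%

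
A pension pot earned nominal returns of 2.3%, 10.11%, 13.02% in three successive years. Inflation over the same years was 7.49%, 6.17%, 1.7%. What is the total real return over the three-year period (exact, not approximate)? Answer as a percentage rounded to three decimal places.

9.690%

Compound the nominal returns: 1.0230 × 1.1011 × 1.1302 = 1.273086.
Compound inflation: 1.0749 × 1.0617 × 1.0170 = 1.160622.
Deflate: 1.273086 / 1.160622 = 1.096900.
Total real return = 1.096900 − 1 → 9.690%.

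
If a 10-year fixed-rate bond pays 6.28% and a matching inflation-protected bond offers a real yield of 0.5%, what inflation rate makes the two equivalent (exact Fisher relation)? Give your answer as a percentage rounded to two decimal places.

(1 + π) = (1 + i)/(1 + r) = 1.06280 / 1.00500 = 1.057512
Break-even inflation = 1.057512 − 1 → 5.75%.

5.75%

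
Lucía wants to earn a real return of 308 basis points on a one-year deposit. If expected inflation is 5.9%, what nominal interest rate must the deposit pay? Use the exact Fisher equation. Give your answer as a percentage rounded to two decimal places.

9.16%

(1 + i) = (1 + r)(1 + π) = 1.03080 × 1.05900 = 1.0916172
i = 1.0916172 − 1, so the required nominal rate is 9.16%.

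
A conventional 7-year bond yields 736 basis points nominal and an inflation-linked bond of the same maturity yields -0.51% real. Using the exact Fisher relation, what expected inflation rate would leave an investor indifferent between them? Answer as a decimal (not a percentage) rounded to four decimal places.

(1 + π) = (1 + i)/(1 + r) = 1.07360 / 0.99490 = 1.079103
Break-even inflation = 1.079103 − 1 → 0.0791.

0.0791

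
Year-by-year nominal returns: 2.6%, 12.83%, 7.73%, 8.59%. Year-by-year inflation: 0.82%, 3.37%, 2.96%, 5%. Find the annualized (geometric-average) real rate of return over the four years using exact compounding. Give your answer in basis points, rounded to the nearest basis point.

Nominal growth factor = 1.0260 × 1.1283 × 1.0773 × 1.0859 = 1.35424875
Price-level growth factor = 1.0082 × 1.0337 × 1.0296 × 1.0500 = 1.12667600
Real growth factor = 1.35424875 / 1.12667600 = 1.20198597
Annualized real rate = 1.20198597^(1/4) − 1 = 4.7068% → 471 basis points.

471 basis points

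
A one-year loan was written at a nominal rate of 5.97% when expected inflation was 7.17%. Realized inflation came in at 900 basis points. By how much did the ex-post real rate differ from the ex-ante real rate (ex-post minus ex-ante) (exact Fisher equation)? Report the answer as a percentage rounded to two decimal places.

-1.66%

Ex-ante: (1 + 0.0597)/(1 + 0.0717) − 1 = -1.1197%
Ex-post: (1 + 0.0597)/(1 + 0.0900) − 1 = -2.7798%
Difference (ex-post − ex-ante) = -1.6601% → -1.66%.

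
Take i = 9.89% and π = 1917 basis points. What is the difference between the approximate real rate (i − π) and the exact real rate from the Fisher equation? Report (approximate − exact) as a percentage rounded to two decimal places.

Approximate: r ≈ 9.890% − 19.170% = -9.2800%
Exact: (1 + 0.0989)/(1 + 0.1917) − 1 = -7.7872%
Error = -9.2800% − (-7.7872%) = -1.4928% → -1.49%.

-1.49%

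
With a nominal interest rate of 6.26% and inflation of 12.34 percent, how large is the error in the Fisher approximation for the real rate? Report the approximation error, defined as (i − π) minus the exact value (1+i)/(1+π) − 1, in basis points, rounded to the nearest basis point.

Approximate: r ≈ 6.260% − 12.340% = -6.0800%
Exact: (1 + 0.0626)/(1 + 0.1234) − 1 = -5.4121%
Error = -6.0800% − (-5.4121%) = -0.6679% → -67 basis points.

-67 basis points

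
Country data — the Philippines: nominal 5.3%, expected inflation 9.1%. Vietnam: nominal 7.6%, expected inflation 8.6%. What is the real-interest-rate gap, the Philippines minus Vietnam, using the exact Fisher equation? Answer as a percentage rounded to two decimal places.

-2.56%

The Philippines: (1 + 0.0530)/(1 + 0.0910) − 1 = -3.4830%
Vietnam: (1 + 0.0760)/(1 + 0.0860) − 1 = -0.9208%
Differential = -3.4830% − (-0.9208%) = -2.5622% → -2.56%.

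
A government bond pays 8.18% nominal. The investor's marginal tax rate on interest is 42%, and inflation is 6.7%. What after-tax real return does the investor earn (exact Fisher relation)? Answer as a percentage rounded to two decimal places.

-1.83%

After-tax nominal return = 8.18% × (1 − 0.42) = 4.7444%.
1 + r = 1.047444 / 1.06700 = 0.981672
After-tax real rate = 0.981672 − 1 → -1.83%.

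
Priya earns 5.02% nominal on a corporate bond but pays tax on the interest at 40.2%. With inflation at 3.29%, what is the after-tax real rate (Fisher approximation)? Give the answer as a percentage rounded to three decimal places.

After-tax nominal return = 5.02% × (1 − 0.402) = 3.00196%.
r ≈ 3.00196% − 3.29% → -0.288%.

-0.288%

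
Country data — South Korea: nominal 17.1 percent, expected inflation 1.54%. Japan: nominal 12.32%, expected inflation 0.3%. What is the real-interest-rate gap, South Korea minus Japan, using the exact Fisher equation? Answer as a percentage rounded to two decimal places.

3.34%

South Korea: (1 + 0.1710)/(1 + 0.0154) − 1 = 15.3240%
Japan: (1 + 0.1232)/(1 + 0.0030) − 1 = 11.9840%
Differential = 15.3240% − 11.9840% = 3.3400% → 3.34%.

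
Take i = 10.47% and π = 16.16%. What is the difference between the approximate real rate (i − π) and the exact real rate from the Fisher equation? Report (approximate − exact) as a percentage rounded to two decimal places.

-0.79%

Approximate: r ≈ 10.470% − 16.160% = -5.6900%
Exact: (1 + 0.1047)/(1 + 0.1616) − 1 = -4.8984%
Error = -5.6900% − (-4.8984%) = -0.7916% → -0.79%.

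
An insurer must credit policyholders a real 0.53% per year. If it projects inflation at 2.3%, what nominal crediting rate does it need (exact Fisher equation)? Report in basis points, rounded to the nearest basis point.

(1 + i) = (1 + r)(1 + π) = 1.00530 × 1.02300 = 1.0284219
i = 1.0284219 − 1, so the required nominal rate is 284 basis points.

284 basis points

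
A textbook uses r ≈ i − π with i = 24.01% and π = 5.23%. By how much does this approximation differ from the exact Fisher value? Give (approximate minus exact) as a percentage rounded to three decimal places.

Approximate: r ≈ 24.010% − 5.230% = 18.7800%
Exact: (1 + 0.2401)/(1 + 0.0523) − 1 = 17.8466%
Error = 18.7800% − 17.8466% = 0.9334% → 0.933%.

0.933%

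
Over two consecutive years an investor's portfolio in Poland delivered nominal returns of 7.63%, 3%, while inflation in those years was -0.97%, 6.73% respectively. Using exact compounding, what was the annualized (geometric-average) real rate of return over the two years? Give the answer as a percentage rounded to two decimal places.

Nominal growth factor = 1.0763 × 1.0300 = 1.10858900
Price-level growth factor = 0.9903 × 1.0673 = 1.05694719
Real growth factor = 1.10858900 / 1.05694719 = 1.04885940
Annualized real rate = 1.04885940^(1/2) − 1 = 2.4138% → 2.41%.

2.41%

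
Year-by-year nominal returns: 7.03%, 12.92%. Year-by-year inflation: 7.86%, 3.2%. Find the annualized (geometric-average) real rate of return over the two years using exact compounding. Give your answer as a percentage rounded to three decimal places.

Compound the nominal returns: 1.0703 × 1.1292 = 1.20858276.
Compound inflation: 1.0786 × 1.0320 = 1.11311520.
Deflate: 1.20858276 / 1.11311520 = 1.08576611.
Annualized real rate = 1.08576611^(1/2) − 1 = 4.2001% → 4.200%.

4.200%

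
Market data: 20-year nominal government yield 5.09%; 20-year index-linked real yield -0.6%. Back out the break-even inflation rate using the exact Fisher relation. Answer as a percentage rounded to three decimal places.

5.724%

(1 + π) = (1 + i)/(1 + r) = 1.05090 / 0.99400 = 1.057243
Break-even inflation = 1.057243 − 1 → 5.724%.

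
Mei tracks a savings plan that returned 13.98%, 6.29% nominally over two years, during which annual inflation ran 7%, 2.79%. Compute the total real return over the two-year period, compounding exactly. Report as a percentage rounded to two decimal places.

10.15%

Nominal growth factor = 1.1398 × 1.0629 = 1.211493
Price-level growth factor = 1.0700 × 1.0279 = 1.099853
Real growth factor = 1.211493 / 1.099853 = 1.101505
Total real return = 1.101505 − 1 → 10.15%.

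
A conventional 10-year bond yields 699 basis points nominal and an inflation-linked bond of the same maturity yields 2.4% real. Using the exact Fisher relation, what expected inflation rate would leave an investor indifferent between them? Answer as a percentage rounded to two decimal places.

(1 + π) = (1 + i)/(1 + r) = 1.06990 / 1.02400 = 1.044824
Break-even inflation = 1.044824 − 1 → 4.48%.

4.48%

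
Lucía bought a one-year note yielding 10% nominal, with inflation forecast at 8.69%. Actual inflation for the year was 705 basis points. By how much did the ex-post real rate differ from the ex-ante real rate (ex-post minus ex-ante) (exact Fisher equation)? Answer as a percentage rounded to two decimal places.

1.55%

Ex-ante: (1 + 0.1000)/(1 + 0.0869) − 1 = 1.2053%
Ex-post: (1 + 0.1000)/(1 + 0.0705) − 1 = 2.7557%
Difference (ex-post − ex-ante) = 1.5505% → 1.55%.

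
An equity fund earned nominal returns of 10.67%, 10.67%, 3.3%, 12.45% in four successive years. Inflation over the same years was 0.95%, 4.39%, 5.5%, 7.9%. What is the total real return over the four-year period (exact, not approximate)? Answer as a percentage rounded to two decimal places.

Nominal growth factor = 1.1067 × 1.1067 × 1.0330 × 1.1245 = 1.422721
Price-level growth factor = 1.0095 × 1.0439 × 1.0550 × 1.0790 = 1.199607
Real growth factor = 1.422721 / 1.199607 = 1.185988
Total real return = 1.185988 − 1 → 18.60%.

18.60%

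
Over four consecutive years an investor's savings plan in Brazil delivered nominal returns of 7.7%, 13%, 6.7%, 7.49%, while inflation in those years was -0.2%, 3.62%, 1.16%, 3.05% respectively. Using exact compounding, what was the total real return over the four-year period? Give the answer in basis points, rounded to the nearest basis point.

2948 basis points

Nominal growth factor = 1.0770 × 1.1300 × 1.0670 × 1.0749 = 1.395811
Price-level growth factor = 0.9980 × 1.0362 × 1.0116 × 1.0305 = 1.078030
Real growth factor = 1.395811 / 1.078030 = 1.294779
Total real return = 1.294779 − 1 → 2948 basis points.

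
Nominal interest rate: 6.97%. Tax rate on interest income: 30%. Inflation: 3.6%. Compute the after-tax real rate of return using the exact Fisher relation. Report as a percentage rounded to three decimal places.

1.235%

After-tax nominal return = 6.97% × (1 − 0.3) = 4.8790%.
1 + r = 1.04879 / 1.03600 = 1.012346
After-tax real rate = 1.012346 − 1 → 1.235%.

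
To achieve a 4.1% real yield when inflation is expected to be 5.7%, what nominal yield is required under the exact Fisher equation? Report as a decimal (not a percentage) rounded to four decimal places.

0.1003

(1 + i) = (1 + r)(1 + π) = 1.04100 × 1.05700 = 1.100337
i = 1.100337 − 1, so the required nominal rate is 0.1003.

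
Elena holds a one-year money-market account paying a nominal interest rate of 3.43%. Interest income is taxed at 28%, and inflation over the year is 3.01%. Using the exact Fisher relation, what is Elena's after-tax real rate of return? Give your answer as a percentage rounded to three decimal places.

-0.525%

After-tax nominal return = 3.43% × (1 − 0.28) = 2.4696%.
1 + r = 1.024696 / 1.03010 = 0.994754
After-tax real rate = 0.994754 − 1 → -0.525%.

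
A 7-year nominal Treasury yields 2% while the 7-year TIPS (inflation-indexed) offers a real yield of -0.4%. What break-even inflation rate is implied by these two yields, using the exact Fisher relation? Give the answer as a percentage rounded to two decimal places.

2.41%

(1 + π) = (1 + i)/(1 + r) = 1.02000 / 0.99600 = 1.024096
Break-even inflation = 1.024096 − 1 → 2.41%.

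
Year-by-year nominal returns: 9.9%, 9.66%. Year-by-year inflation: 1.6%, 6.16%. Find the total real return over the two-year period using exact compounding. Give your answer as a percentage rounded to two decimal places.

Compound the nominal returns: 1.0990 × 1.0966 = 1.205163.
Compound inflation: 1.0160 × 1.0616 = 1.078586.
Deflate: 1.205163 / 1.078586 = 1.117355.
Total real return = 1.117355 − 1 → 11.74%.

11.74%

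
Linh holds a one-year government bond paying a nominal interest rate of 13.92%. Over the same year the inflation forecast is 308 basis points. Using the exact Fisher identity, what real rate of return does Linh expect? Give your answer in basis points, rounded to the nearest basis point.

By the Fisher identity, 1 + r = (1 + i)/(1 + π).
1 + r = 1.13920 / 1.03080 = 1.105161
r = 1.105161 − 1 = 10.5161%, i.e. 1052 basis points.

1052 basis points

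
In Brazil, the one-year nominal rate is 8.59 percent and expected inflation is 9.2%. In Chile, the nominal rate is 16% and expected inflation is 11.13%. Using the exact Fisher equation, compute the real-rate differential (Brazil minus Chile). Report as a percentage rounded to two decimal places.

Brazil: (1 + 0.0859)/(1 + 0.0920) − 1 = -0.5586%
Chile: (1 + 0.1600)/(1 + 0.1113) − 1 = 4.3823%
Differential = -0.5586% − 4.3823% = -4.9409% → -4.94%.

-4.94%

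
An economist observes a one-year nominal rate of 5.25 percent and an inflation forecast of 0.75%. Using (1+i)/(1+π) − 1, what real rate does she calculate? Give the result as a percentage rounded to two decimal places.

4.47%

1 + r = 1.05250 / 1.00750 = 1.044665
r = 1.044665 − 1 = 4.4665%, i.e. 4.47%.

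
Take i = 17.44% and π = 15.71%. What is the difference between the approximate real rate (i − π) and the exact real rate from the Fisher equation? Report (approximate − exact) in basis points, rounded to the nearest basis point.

Approximate: r ≈ 17.440% − 15.710% = 1.7300%
Exact: (1 + 0.1744)/(1 + 0.1571) − 1 = 1.4951%
Error = 1.7300% − 1.4951% = 0.2349% → 23 basis points.

23 basis points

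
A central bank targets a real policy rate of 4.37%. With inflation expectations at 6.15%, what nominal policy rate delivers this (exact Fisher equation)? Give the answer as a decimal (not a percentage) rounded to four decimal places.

0.1079

(1 + i) = (1 + r)(1 + π) = 1.04370 × 1.06150 = 1.10788755
i = 1.10788755 − 1, so the required nominal rate is 0.1079.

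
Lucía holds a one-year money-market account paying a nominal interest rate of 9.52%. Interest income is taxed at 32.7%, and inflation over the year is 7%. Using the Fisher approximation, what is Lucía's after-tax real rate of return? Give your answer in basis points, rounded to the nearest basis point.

-59 basis points

After-tax nominal return = 9.52% × (1 − 0.327) = 6.40696%.
r ≈ 6.40696% − 7% → -59 basis points.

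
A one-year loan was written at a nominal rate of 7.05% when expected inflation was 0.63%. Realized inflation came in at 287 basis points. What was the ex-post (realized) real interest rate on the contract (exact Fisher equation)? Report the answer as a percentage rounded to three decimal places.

Ex-post: (1 + 0.0705)/(1 + 0.0287) − 1 = 4.0634%
So the realized real rate is 4.063%.

4.063%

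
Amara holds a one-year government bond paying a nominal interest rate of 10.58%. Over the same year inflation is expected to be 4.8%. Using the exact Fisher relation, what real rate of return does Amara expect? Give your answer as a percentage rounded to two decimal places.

5.52%

By the Fisher relation, 1 + r = (1 + i)/(1 + π).
1 + r = 1.10580 / 1.04800 = 1.055153
r = 1.055153 − 1 = 5.5153%, i.e. 5.52%.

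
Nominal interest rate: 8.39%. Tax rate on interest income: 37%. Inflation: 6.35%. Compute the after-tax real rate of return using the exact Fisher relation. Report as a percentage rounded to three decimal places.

After-tax nominal return = 8.39% × (1 − 0.37) = 5.2857%.
1 + r = 1.052857 / 1.06350 = 0.989992
After-tax real rate = 0.989992 − 1 → -1.001%.

-1.001%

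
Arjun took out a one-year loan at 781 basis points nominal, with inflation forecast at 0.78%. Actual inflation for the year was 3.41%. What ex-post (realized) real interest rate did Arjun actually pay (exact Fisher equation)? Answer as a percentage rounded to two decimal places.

Ex-post: (1 + 0.0781)/(1 + 0.0341) − 1 = 4.2549%
So the realized real rate is 4.25%.

4.25%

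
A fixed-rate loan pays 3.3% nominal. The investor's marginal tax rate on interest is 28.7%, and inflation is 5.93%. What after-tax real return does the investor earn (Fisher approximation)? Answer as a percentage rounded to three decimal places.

After-tax nominal return = 3.3% × (1 − 0.287) = 2.3529%.
r ≈ 2.3529% − 5.93% → -3.577%.

-3.577%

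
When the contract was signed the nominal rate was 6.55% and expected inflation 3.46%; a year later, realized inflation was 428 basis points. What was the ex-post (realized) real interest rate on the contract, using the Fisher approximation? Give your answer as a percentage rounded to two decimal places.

2.27%

Ex-post: 6.55% − 4.28% = 2.270%
So the realized real rate is 2.27%.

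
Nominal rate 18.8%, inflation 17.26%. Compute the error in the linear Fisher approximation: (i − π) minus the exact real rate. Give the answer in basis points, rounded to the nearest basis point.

Approximate: r ≈ 18.800% − 17.260% = 1.5400%
Exact: (1 + 0.1880)/(1 + 0.1726) − 1 = 1.3133%
Error = 1.5400% − 1.3133% = 0.2267% → 23 basis points.

23 basis points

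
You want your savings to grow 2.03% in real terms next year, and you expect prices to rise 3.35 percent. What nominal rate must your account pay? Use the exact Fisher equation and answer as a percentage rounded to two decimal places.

(1 + i) = (1 + r)(1 + π) = 1.02030 × 1.03350 = 1.05448005
i = 1.05448005 − 1, so the required nominal rate is 5.45%.

5.45%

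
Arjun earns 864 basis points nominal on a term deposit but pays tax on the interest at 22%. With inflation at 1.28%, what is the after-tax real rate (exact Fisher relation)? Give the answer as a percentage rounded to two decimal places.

5.39%

After-tax nominal return = 8.64% × (1 − 0.22) = 6.7392%.
1 + r = 1.067392 / 1.01280 = 1.053902
After-tax real rate = 1.053902 − 1 → 5.39%.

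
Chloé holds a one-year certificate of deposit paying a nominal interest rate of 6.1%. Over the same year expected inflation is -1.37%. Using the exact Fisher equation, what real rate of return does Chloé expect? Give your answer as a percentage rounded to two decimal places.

7.57%

By the Fisher equation, 1 + r = (1 + i)/(1 + π).
1 + r = 1.06100 / 0.98630 = 1.075738
r = 1.075738 − 1 = 7.5738%, i.e. 7.57%.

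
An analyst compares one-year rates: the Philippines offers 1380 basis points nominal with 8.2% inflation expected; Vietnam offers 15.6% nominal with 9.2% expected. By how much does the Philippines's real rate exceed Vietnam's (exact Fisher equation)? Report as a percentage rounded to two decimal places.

-0.69%

The Philippines: (1 + 0.1380)/(1 + 0.0820) − 1 = 5.1756%
Vietnam: (1 + 0.1560)/(1 + 0.0920) − 1 = 5.8608%
Differential = 5.1756% − 5.8608% = -0.6852% → -0.69%.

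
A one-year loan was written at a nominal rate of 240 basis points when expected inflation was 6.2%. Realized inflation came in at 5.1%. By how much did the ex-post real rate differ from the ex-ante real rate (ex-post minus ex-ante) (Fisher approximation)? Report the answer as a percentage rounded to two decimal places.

1.10%

Ex-ante: 2.4% − 6.2% = -3.800%
Ex-post: 2.4% − 5.1% = -2.700%
Difference (ex-post − ex-ante) = 1.1000% → 1.10%.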